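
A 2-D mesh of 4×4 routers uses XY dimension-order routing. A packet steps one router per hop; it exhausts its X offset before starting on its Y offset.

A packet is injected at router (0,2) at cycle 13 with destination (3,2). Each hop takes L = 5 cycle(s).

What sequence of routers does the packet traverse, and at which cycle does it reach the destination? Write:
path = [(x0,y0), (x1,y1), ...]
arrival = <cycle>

  0. router=(0,2) cycle=13 (inject)
  1. router=(1,2) cycle=18 dir=E
  2. router=(2,2) cycle=23 dir=E
  3. router=(3,2) cycle=28 dir=E

path = [(0,2), (1,2), (2,2), (3,2)]
arrival = 28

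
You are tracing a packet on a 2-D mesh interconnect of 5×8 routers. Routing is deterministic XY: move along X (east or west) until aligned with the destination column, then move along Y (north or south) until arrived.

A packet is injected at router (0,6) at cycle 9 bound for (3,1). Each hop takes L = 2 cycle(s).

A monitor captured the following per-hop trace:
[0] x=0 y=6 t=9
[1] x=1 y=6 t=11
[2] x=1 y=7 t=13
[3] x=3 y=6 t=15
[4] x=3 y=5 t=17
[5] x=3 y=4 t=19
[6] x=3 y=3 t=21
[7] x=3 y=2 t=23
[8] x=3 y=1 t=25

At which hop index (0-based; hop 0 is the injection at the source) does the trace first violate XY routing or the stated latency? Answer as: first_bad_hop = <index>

[1] (+1,+0) / 2c ⇒ ok
[2] (+0,+1) / 2c ⇒ BAD: Y-move but x=1≠3

first_bad_hop = 2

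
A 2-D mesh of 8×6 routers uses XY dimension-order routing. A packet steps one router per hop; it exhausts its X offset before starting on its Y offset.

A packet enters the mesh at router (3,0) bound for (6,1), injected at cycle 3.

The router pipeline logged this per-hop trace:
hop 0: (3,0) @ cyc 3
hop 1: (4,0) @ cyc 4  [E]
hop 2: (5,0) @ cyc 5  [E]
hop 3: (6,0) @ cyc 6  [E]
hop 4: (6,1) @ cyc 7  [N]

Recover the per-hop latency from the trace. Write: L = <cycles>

cyc[1] − cyc[0] = 4 − 3 = 1.
That increment is L by definition: L = 1.

L = 1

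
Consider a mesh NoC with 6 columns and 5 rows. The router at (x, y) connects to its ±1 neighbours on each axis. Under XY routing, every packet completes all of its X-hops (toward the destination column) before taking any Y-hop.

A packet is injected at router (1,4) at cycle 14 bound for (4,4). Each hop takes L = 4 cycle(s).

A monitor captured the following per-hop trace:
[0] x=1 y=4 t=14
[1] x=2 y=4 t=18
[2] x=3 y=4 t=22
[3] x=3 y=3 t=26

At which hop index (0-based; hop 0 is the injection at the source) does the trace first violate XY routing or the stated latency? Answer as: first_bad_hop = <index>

first_bad_hop = 3

  1: Δx=+1 Δy=+0 Δt=4 [ok]
  2: Δx=+1 Δy=+0 Δt=4 [ok]
  3: Δx=+0 Δy=-1 Δt=4 [BAD: Y-move but x=3≠4]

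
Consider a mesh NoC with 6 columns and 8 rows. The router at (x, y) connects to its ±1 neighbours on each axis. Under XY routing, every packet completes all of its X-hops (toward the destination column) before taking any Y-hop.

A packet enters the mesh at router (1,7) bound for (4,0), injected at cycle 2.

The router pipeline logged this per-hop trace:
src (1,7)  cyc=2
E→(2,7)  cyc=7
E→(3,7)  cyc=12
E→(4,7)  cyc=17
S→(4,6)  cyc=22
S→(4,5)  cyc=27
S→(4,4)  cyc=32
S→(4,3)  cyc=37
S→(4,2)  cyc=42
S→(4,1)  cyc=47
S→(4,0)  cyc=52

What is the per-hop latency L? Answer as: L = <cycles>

Between hops 0 and 1 the cycle counter advances 7 − 2 = 5.
Per-hop latency L = Δcyc = 5.

L = 5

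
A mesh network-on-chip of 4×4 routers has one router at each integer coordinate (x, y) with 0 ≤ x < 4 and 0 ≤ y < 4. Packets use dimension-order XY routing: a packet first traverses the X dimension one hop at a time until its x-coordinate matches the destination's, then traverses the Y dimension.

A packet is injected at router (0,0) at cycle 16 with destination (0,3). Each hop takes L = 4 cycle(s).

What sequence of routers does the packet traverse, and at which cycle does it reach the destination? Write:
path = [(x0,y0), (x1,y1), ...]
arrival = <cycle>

path = [(0,0), (0,1), (0,2), (0,3)]
arrival = 28

[0] x=0 y=0 t=16
[1] x=0 y=1 t=20 →N
[2] x=0 y=2 t=24 →N
[3] x=0 y=3 t=28 →N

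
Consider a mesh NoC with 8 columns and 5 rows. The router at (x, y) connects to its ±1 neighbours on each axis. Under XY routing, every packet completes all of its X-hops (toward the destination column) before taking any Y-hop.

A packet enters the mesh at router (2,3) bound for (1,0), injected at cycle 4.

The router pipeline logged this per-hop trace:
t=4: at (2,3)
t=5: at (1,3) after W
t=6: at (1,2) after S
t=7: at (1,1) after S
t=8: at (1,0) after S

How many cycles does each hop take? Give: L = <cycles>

Δcyc across hop 0→1: 5 − 4 = 1.
That increment is L by definition: L = 1.

L = 1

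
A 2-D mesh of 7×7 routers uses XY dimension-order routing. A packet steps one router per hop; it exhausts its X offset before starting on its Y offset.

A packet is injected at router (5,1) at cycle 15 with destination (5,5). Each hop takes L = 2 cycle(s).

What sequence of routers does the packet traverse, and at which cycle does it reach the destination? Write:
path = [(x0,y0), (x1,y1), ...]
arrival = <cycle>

t=15: at (5,1)
t=17: at (5,2) after N
t=19: at (5,3) after N
t=21: at (5,4) after N
t=23: at (5,5) after N

path = [(5,1), (5,2), (5,3), (5,4), (5,5)]
arrival = 23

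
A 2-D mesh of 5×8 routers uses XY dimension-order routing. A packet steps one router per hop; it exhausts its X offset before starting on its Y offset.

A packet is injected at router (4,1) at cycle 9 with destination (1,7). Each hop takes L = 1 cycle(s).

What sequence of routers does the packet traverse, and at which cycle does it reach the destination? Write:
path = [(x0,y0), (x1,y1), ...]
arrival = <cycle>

path = [(4,1), (3,1), (2,1), (1,1), (1,2), (1,3), (1,4), (1,5), (1,6), (1,7)]
arrival = 18

src (4,1)  cyc=9
W→(3,1)  cyc=10
W→(2,1)  cyc=11
W→(1,1)  cyc=12
N→(1,2)  cyc=13
N→(1,3)  cyc=14
N→(1,4)  cyc=15
N→(1,5)  cyc=16
N→(1,6)  cyc=17
N→(1,7)  cyc=18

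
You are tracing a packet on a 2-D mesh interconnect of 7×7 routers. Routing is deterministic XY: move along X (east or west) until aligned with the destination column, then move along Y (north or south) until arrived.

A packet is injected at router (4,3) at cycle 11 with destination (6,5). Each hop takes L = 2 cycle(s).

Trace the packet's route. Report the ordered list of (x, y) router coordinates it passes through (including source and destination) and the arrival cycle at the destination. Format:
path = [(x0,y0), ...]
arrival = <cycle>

path = [(4,3), (5,3), (6,3), (6,4), (6,5)]
arrival = 19

#0 — 4,3 | c11
#1 — 5,3 | c13 | E
#2 — 6,3 | c15 | E
#3 — 6,4 | c17 | N
#4 — 6,5 | c19 | N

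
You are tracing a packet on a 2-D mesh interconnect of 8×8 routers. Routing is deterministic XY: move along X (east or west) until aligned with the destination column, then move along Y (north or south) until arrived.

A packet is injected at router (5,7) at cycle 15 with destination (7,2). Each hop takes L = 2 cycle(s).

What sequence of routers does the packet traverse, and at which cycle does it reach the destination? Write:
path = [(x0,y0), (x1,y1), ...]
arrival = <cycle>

path = [(5,7), (6,7), (7,7), (7,6), (7,5), (7,4), (7,3), (7,2)]
arrival = 29

t=15: at (5,7)
t=17: at (6,7) after E
t=19: at (7,7) after E
t=21: at (7,6) after S
t=23: at (7,5) after S
t=25: at (7,4) after S
t=27: at (7,3) after S
t=29: at (7,2) after S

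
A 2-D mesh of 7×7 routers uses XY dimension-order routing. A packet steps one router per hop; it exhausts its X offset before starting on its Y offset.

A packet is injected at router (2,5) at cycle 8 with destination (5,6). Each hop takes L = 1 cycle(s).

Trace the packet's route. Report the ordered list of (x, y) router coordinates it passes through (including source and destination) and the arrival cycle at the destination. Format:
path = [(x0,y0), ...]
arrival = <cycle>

[0] x=2 y=5 t=8
[1] x=3 y=5 t=9 →E
[2] x=4 y=5 t=10 →E
[3] x=5 y=5 t=11 →E
[4] x=5 y=6 t=12 →N

path = [(2,5), (3,5), (4,5), (5,5), (5,6)]
arrival = 12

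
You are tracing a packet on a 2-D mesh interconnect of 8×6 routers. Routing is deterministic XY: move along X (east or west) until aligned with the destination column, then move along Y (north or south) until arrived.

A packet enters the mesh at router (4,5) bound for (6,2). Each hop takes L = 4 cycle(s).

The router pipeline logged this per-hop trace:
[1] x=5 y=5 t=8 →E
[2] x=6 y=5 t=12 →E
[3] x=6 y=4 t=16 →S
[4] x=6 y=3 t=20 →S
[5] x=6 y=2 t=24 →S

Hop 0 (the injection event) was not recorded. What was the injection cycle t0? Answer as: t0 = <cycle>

cyc[1] = 8 and cyc[k] = t0 + k·L for every k.
t0 = cyc[1] − L = 8 − 4 = 4.

t0 = 4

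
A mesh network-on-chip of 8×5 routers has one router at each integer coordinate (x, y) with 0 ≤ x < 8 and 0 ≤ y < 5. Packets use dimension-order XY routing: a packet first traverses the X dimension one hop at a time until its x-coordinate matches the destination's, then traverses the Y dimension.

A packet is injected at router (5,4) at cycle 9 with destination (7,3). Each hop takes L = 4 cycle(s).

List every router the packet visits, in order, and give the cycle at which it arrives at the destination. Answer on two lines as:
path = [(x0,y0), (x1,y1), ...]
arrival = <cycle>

path = [(5,4), (6,4), (7,4), (7,3)]
arrival = 21

#0 — 5,4 | c9
#1 — 6,4 | c13 | E
#2 — 7,4 | c17 | E
#3 — 7,3 | c21 | S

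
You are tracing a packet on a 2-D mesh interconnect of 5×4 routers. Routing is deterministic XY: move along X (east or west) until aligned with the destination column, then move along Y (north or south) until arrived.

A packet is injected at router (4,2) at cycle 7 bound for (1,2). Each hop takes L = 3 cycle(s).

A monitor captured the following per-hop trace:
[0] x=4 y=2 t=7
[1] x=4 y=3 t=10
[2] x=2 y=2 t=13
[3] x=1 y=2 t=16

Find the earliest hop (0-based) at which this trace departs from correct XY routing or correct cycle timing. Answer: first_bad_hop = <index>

first_bad_hop = 1

hop 1: step (+0,+1), +3 cyc — BAD: Y-move but x=4≠1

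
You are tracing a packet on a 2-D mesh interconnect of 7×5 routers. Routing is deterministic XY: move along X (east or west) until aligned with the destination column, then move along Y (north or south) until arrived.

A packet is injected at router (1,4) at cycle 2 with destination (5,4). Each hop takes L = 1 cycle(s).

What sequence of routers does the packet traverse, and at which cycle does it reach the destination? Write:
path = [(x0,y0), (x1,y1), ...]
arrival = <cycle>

  0. router=(1,4) cycle=2 (inject)
  1. router=(2,4) cycle=3 dir=E
  2. router=(3,4) cycle=4 dir=E
  3. router=(4,4) cycle=5 dir=E
  4. router=(5,4) cycle=6 dir=E

path = [(1,4), (2,4), (3,4), (4,4), (5,4)]
arrival = 6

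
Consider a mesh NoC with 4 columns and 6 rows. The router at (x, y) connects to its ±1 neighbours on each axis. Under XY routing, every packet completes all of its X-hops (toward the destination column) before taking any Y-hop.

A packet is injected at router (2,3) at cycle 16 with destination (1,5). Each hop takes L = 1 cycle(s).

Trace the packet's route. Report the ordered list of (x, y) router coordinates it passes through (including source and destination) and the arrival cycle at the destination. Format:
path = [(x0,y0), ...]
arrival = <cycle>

path = [(2,3), (1,3), (1,4), (1,5)]
arrival = 19

t=16: at (2,3)
t=17: at (1,3) after W
t=18: at (1,4) after N
t=19: at (1,5) after N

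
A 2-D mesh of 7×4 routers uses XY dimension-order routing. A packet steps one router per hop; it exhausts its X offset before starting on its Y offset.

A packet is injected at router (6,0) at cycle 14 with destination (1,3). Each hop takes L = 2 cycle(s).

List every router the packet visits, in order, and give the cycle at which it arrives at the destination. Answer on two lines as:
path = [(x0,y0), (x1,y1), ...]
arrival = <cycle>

path = [(6,0), (5,0), (4,0), (3,0), (2,0), (1,0), (1,1), (1,2), (1,3)]
arrival = 30

hop 0: (6,0) @ cyc 14
hop 1: (5,0) @ cyc 16  [W]
hop 2: (4,0) @ cyc 18  [W]
hop 3: (3,0) @ cyc 20  [W]
hop 4: (2,0) @ cyc 22  [W]
hop 5: (1,0) @ cyc 24  [W]
hop 6: (1,1) @ cyc 26  [N]
hop 7: (1,2) @ cyc 28  [N]
hop 8: (1,3) @ cyc 30  [N]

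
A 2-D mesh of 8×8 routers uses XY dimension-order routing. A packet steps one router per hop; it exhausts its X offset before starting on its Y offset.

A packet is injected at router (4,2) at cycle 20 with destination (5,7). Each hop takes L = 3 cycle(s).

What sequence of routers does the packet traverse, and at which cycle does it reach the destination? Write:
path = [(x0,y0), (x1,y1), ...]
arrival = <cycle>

hop 0: (4,2) @ cyc 20
hop 1: (5,2) @ cyc 23  [E]
hop 2: (5,3) @ cyc 26  [N]
hop 3: (5,4) @ cyc 29  [N]
hop 4: (5,5) @ cyc 32  [N]
hop 5: (5,6) @ cyc 35  [N]
hop 6: (5,7) @ cyc 38  [N]

path = [(4,2), (5,2), (5,3), (5,4), (5,5), (5,6), (5,7)]
arrival = 38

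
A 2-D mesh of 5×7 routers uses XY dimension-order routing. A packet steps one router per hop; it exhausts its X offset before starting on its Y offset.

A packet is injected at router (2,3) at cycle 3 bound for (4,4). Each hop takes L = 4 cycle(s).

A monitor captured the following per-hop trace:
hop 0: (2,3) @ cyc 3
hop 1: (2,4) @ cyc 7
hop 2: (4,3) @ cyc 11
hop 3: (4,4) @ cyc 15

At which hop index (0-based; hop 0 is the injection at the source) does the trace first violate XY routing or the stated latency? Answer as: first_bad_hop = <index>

first_bad_hop = 1

[1] (+0,+1) / 4c ⇒ BAD: Y-move but x=2≠4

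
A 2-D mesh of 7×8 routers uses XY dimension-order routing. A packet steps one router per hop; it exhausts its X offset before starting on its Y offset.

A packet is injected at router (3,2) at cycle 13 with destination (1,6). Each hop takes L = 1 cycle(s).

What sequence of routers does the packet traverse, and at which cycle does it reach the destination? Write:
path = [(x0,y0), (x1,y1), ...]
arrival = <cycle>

t=13: at (3,2)
t=14: at (2,2) after W
t=15: at (1,2) after W
t=16: at (1,3) after N
t=17: at (1,4) after N
t=18: at (1,5) after N
t=19: at (1,6) after N

path = [(3,2), (2,2), (1,2), (1,3), (1,4), (1,5), (1,6)]
arrival = 19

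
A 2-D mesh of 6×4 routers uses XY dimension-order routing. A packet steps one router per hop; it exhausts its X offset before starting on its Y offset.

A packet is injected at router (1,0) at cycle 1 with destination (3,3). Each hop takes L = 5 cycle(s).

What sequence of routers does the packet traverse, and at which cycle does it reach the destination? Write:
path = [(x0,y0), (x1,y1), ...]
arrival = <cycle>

src (1,0)  cyc=1
E→(2,0)  cyc=6
E→(3,0)  cyc=11
N→(3,1)  cyc=16
N→(3,2)  cyc=21
N→(3,3)  cyc=26

path = [(1,0), (2,0), (3,0), (3,1), (3,2), (3,3)]
arrival = 26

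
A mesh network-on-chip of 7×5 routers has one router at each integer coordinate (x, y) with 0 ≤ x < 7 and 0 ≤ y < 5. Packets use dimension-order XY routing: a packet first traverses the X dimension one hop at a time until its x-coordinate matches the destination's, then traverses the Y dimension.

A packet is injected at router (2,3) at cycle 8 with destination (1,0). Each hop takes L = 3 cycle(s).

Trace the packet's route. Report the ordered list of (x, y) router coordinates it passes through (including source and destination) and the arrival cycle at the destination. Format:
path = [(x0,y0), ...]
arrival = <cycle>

hop 0: (2,3) @ cyc 8
hop 1: (1,3) @ cyc 11  [W]
hop 2: (1,2) @ cyc 14  [S]
hop 3: (1,1) @ cyc 17  [S]
hop 4: (1,0) @ cyc 20  [S]

path = [(2,3), (1,3), (1,2), (1,1), (1,0)]
arrival = 20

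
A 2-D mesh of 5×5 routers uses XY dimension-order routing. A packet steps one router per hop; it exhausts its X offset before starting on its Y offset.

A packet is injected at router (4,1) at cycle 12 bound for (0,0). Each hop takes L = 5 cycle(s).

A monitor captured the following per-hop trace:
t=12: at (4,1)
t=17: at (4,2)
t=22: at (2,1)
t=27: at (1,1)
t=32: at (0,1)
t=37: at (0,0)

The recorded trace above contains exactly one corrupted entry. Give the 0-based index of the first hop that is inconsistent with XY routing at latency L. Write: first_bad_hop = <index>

[1] (+0,+1) / 5c ⇒ BAD: Y-move but x=4≠0

first_bad_hop = 1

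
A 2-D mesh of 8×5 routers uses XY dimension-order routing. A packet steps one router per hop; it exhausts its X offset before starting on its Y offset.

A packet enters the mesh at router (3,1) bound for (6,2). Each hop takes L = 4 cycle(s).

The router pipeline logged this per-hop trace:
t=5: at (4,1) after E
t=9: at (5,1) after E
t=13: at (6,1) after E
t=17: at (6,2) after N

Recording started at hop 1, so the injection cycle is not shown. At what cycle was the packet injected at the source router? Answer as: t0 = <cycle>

The first recorded entry is hop 1 at cycle 5.
So t0 = 5 − 1·4 = 1.

t0 = 1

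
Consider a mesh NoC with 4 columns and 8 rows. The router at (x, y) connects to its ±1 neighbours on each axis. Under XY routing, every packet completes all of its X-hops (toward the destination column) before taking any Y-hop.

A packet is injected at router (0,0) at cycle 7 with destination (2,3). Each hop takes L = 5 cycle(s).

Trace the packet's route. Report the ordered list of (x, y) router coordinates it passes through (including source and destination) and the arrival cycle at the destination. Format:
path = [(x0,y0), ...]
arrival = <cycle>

path = [(0,0), (1,0), (2,0), (2,1), (2,2), (2,3)]
arrival = 32

t=7: at (0,0)
t=12: at (1,0) after E
t=17: at (2,0) after E
t=22: at (2,1) after N
t=27: at (2,2) after N
t=32: at (2,3) after N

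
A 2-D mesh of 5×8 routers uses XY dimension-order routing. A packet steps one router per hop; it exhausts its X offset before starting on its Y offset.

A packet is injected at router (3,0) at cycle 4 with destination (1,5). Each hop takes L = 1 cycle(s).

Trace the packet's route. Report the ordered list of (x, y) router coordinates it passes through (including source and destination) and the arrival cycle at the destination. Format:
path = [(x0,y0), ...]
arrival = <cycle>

path = [(3,0), (2,0), (1,0), (1,1), (1,2), (1,3), (1,4), (1,5)]
arrival = 11

  0. router=(3,0) cycle=4 (inject)
  1. router=(2,0) cycle=5 dir=W
  2. router=(1,0) cycle=6 dir=W
  3. router=(1,1) cycle=7 dir=N
  4. router=(1,2) cycle=8 dir=N
  5. router=(1,3) cycle=9 dir=N
  6. router=(1,4) cycle=10 dir=N
  7. router=(1,5) cycle=11 dir=N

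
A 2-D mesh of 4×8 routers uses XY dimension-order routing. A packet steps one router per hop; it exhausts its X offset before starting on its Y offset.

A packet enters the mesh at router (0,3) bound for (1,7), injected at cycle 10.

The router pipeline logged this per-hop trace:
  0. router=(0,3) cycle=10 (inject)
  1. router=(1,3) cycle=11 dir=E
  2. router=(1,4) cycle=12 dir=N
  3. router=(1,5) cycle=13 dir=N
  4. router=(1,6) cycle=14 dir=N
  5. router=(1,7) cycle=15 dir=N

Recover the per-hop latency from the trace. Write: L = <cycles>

L = 1

From hop 0 (10) to hop 1 (11): +1 cycles.
Each hop adds L, hence L = 1.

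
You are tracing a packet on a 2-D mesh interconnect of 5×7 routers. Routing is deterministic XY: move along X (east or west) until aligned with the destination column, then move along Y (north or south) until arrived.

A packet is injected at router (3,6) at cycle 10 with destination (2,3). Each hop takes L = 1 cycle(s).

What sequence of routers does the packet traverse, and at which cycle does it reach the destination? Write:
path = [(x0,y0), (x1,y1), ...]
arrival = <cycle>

path = [(3,6), (2,6), (2,5), (2,4), (2,3)]
arrival = 14

t=10: at (3,6)
t=11: at (2,6) after W
t=12: at (2,5) after S
t=13: at (2,4) after S
t=14: at (2,3) after S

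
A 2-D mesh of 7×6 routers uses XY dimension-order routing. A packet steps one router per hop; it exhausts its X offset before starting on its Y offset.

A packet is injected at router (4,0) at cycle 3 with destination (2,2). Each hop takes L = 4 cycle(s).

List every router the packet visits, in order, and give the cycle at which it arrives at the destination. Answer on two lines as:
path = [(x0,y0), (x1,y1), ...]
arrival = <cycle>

src (4,0)  cyc=3
W→(3,0)  cyc=7
W→(2,0)  cyc=11
N→(2,1)  cyc=15
N→(2,2)  cyc=19

path = [(4,0), (3,0), (2,0), (2,1), (2,2)]
arrival = 19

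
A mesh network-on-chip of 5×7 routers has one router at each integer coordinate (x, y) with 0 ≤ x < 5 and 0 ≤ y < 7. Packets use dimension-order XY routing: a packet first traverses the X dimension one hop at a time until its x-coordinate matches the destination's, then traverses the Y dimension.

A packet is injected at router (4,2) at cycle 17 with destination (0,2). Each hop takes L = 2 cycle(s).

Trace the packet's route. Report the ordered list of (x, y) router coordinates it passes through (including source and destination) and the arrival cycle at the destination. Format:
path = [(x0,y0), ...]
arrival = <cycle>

src (4,2)  cyc=17
W→(3,2)  cyc=19
W→(2,2)  cyc=21
W→(1,2)  cyc=23
W→(0,2)  cyc=25

path = [(4,2), (3,2), (2,2), (1,2), (0,2)]
arrival = 25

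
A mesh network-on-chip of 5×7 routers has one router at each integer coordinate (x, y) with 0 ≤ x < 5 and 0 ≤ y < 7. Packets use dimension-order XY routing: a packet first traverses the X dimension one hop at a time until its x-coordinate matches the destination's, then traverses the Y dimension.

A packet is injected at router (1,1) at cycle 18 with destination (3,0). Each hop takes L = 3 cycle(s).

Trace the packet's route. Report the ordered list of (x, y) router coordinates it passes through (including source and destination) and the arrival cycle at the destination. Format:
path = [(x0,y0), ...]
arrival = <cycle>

src (1,1)  cyc=18
E→(2,1)  cyc=21
E→(3,1)  cyc=24
S→(3,0)  cyc=27

path = [(1,1), (2,1), (3,1), (3,0)]
arrival = 27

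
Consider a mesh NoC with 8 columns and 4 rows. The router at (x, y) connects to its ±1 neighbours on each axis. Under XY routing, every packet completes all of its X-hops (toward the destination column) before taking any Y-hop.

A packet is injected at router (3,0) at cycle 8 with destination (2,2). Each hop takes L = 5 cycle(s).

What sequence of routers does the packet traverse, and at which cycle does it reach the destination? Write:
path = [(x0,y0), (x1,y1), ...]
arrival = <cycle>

hop 0: (3,0) @ cyc 8
hop 1: (2,0) @ cyc 13  [W]
hop 2: (2,1) @ cyc 18  [N]
hop 3: (2,2) @ cyc 23  [N]

path = [(3,0), (2,0), (2,1), (2,2)]
arrival = 23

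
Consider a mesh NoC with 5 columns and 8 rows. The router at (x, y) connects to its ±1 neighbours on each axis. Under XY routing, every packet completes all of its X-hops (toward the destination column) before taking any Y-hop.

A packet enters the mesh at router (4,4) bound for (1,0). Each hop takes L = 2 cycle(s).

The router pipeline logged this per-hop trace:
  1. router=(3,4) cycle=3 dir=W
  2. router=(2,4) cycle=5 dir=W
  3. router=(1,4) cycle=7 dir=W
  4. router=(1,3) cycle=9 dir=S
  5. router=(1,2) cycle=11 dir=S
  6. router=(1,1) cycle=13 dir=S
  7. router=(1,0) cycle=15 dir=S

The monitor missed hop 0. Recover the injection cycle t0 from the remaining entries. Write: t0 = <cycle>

t0 = 1

cyc[1] = 3 and cyc[k] = t0 + k·L for every k.
Subtract one hop: t0 = 3 − 2 = 1.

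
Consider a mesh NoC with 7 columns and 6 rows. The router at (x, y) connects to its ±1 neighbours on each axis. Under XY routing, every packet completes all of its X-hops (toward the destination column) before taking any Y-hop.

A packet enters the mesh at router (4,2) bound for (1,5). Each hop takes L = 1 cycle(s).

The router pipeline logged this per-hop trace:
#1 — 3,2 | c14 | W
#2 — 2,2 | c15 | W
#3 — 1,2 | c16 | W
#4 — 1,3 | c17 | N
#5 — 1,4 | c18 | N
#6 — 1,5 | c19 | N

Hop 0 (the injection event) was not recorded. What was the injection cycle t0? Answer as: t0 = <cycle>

Hop 1 reached at cycle 14; hop k is at t0 + k·L.
Subtract one hop: t0 = 14 − 1 = 13.

t0 = 13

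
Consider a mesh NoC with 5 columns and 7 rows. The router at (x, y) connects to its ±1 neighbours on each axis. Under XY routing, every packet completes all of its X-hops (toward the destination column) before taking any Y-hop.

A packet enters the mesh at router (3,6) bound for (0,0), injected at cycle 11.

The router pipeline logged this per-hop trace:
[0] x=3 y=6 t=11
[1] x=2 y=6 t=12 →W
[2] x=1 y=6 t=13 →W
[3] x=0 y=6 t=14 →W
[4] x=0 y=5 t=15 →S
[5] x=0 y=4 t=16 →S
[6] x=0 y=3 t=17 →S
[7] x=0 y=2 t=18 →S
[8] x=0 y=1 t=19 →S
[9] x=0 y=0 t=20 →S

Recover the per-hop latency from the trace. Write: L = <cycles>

From hop 0 (11) to hop 1 (12): +1 cycles.
That increment is L by definition: L = 1.

L = 1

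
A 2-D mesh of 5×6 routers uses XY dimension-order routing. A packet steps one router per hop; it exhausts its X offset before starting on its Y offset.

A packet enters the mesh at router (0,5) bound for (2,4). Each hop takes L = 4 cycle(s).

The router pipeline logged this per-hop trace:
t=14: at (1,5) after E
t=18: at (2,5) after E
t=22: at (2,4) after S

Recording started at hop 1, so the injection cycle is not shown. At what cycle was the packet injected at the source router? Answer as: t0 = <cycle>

The first recorded entry is hop 1 at cycle 14.
t0 = cyc[1] − L = 14 − 4 = 10.

t0 = 10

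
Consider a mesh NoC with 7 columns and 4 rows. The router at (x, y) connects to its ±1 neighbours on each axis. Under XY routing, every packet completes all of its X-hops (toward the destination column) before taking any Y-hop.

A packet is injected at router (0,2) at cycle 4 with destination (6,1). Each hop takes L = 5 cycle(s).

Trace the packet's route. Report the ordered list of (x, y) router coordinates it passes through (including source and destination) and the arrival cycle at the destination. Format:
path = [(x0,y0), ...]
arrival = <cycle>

t=4: at (0,2)
t=9: at (1,2) after E
t=14: at (2,2) after E
t=19: at (3,2) after E
t=24: at (4,2) after E
t=29: at (5,2) after E
t=34: at (6,2) after E
t=39: at (6,1) after S

path = [(0,2), (1,2), (2,2), (3,2), (4,2), (5,2), (6,2), (6,1)]
arrival = 39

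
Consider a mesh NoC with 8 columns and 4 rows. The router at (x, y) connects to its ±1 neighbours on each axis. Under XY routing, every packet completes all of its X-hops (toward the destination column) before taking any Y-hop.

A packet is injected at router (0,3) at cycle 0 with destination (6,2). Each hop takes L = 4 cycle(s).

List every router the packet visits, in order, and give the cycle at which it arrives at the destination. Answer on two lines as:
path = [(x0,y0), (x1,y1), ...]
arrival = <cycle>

path = [(0,3), (1,3), (2,3), (3,3), (4,3), (5,3), (6,3), (6,2)]
arrival = 28

#0 — 0,3 | c0
#1 — 1,3 | c4 | E
#2 — 2,3 | c8 | E
#3 — 3,3 | c12 | E
#4 — 4,3 | c16 | E
#5 — 5,3 | c20 | E
#6 — 6,3 | c24 | E
#7 — 6,2 | c28 | S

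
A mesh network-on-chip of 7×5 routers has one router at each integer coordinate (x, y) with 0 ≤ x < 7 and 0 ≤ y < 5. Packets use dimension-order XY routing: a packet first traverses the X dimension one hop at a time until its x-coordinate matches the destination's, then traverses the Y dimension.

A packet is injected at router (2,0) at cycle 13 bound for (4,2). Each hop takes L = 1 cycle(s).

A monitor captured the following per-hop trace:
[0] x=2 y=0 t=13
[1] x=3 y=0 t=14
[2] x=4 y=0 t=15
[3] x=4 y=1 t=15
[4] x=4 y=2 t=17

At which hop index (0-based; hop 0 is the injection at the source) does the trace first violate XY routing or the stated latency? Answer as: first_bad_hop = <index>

  1: Δx=+1 Δy=+0 Δt=1 [ok]
  2: Δx=+1 Δy=+0 Δt=1 [ok]
  3: Δx=+0 Δy=+1 Δt=0 [BAD: Δcyc=0≠L]

first_bad_hop = 3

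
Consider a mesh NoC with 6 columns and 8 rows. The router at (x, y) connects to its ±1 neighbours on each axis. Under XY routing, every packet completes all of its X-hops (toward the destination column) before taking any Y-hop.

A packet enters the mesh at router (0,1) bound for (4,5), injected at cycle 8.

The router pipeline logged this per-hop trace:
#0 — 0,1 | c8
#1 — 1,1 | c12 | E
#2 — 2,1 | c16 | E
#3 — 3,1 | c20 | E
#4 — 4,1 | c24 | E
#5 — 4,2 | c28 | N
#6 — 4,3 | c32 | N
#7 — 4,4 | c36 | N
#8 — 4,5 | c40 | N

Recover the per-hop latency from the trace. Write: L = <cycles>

L = 4

Between hops 0 and 1 the cycle counter advances 12 − 8 = 4.
Each hop adds L, hence L = 4.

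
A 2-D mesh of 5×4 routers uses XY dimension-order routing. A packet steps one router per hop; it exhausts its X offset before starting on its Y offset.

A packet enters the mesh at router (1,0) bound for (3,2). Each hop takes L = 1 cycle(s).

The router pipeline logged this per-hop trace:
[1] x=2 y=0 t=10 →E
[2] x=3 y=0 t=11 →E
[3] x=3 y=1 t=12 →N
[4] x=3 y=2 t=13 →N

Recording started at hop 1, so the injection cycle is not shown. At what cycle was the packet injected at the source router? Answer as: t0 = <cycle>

t0 = 9

The first recorded entry is hop 1 at cycle 10.
Subtract one hop: t0 = 10 − 1 = 9.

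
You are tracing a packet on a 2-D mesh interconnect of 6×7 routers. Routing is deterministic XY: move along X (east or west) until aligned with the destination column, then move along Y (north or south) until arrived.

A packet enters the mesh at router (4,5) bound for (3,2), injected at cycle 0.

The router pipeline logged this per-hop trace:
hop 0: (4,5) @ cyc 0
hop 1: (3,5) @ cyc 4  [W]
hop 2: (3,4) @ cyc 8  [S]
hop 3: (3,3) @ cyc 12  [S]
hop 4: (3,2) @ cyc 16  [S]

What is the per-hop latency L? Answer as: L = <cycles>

L = 4

From hop 0 (0) to hop 1 (4): +4 cycles.
One hop costs L cycles, so L = 4.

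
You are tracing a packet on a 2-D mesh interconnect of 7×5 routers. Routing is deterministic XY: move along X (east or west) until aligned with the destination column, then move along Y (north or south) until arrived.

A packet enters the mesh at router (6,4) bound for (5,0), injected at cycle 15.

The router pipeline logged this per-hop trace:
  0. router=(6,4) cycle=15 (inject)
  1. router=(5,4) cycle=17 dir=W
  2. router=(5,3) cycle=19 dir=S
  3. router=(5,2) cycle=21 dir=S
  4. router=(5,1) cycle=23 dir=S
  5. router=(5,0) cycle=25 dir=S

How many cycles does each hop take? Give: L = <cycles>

L = 2

Between hops 0 and 1 the cycle counter advances 17 − 15 = 2.
Each hop adds L, hence L = 2.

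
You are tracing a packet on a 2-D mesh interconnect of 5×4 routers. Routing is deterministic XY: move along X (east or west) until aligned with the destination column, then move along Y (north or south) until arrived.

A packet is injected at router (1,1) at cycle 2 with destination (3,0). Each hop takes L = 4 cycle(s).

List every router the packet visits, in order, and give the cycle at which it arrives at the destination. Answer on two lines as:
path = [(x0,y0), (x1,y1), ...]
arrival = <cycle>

path = [(1,1), (2,1), (3,1), (3,0)]
arrival = 14

#0 — 1,1 | c2
#1 — 2,1 | c6 | E
#2 — 3,1 | c10 | E
#3 — 3,0 | c14 | S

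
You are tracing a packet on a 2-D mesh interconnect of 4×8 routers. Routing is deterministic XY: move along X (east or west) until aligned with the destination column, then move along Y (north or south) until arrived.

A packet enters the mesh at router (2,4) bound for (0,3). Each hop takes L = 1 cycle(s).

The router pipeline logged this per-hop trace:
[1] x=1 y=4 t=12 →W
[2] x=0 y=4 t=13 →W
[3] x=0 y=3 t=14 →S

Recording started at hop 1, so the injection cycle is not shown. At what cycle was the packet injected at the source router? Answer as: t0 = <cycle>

t0 = 11

cyc[1] = 12 and cyc[k] = t0 + k·L for every k.
Therefore t0 = 12 − L = 11.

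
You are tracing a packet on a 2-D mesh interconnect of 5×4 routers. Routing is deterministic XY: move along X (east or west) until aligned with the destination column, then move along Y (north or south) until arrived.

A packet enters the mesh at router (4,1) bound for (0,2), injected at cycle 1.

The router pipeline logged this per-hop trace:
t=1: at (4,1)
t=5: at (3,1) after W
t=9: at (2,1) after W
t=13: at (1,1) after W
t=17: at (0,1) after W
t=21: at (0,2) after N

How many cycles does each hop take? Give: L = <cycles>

L = 4

Δcyc across hop 0→1: 5 − 1 = 4.
Each hop adds L, hence L = 4.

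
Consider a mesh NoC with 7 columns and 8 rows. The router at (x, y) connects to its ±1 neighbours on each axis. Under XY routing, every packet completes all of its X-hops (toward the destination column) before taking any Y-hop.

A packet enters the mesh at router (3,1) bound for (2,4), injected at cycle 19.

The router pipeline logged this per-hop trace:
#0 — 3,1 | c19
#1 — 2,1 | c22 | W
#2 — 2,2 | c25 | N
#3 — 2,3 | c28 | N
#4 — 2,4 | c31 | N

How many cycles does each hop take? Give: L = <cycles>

Between hops 0 and 1 the cycle counter advances 22 − 19 = 3.
That increment is L by definition: L = 3.

L = 3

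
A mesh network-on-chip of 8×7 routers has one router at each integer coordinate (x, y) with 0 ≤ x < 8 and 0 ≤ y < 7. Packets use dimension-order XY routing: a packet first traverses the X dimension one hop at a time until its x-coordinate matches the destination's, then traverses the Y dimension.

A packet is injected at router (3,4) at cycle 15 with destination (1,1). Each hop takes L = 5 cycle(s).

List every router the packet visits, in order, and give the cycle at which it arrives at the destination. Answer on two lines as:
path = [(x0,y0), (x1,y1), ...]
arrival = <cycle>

[0] x=3 y=4 t=15
[1] x=2 y=4 t=20 →W
[2] x=1 y=4 t=25 →W
[3] x=1 y=3 t=30 →S
[4] x=1 y=2 t=35 →S
[5] x=1 y=1 t=40 →S

path = [(3,4), (2,4), (1,4), (1,3), (1,2), (1,1)]
arrival = 40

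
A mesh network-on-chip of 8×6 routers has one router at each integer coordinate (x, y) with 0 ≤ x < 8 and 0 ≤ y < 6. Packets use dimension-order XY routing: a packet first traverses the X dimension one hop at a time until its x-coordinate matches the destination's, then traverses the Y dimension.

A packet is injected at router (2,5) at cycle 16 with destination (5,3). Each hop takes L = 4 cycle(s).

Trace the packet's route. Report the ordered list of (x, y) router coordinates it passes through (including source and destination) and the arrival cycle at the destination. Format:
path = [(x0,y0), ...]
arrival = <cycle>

src (2,5)  cyc=16
E→(3,5)  cyc=20
E→(4,5)  cyc=24
E→(5,5)  cyc=28
S→(5,4)  cyc=32
S→(5,3)  cyc=36

path = [(2,5), (3,5), (4,5), (5,5), (5,4), (5,3)]
arrival = 36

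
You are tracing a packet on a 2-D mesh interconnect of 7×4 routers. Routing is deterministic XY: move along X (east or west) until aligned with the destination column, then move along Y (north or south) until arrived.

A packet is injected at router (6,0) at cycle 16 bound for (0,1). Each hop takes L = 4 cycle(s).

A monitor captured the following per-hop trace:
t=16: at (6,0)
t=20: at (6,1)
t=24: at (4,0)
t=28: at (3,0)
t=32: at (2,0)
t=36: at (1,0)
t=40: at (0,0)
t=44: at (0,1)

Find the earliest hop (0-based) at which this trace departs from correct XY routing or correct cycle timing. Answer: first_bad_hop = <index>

check 1→ d=(0,1) cyc+4: BAD: Y-move but x=6≠0

first_bad_hop = 1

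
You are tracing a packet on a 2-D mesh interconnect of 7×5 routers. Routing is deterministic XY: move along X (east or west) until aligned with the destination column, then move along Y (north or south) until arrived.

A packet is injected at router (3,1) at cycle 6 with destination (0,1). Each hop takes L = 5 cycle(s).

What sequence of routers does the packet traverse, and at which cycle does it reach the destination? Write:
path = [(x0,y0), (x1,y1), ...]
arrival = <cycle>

t=6: at (3,1)
t=11: at (2,1) after W
t=16: at (1,1) after W
t=21: at (0,1) after W

path = [(3,1), (2,1), (1,1), (0,1)]
arrival = 21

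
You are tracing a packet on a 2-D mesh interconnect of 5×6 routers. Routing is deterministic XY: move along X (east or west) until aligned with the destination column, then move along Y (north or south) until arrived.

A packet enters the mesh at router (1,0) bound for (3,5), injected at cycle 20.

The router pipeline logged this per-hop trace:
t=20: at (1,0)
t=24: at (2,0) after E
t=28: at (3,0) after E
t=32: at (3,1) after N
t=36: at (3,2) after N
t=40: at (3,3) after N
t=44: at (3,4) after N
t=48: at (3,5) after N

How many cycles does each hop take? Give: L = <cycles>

L = 4

Δcyc across hop 0→1: 24 − 20 = 4.
Per-hop latency L = Δcyc = 4.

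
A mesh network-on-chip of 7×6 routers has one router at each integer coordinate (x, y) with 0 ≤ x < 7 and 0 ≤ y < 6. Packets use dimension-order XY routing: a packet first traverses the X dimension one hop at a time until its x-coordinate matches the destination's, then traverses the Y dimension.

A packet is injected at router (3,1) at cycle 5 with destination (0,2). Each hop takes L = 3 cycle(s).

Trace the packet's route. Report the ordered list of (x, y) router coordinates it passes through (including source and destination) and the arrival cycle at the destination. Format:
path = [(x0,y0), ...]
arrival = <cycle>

path = [(3,1), (2,1), (1,1), (0,1), (0,2)]
arrival = 17

hop 0: (3,1) @ cyc 5
hop 1: (2,1) @ cyc 8  [W]
hop 2: (1,1) @ cyc 11  [W]
hop 3: (0,1) @ cyc 14  [W]
hop 4: (0,2) @ cyc 17  [N]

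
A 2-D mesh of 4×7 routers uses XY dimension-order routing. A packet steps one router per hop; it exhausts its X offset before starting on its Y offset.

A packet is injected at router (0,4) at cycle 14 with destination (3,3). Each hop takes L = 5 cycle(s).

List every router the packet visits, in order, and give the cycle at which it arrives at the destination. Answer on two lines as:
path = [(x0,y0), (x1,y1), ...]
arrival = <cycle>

path = [(0,4), (1,4), (2,4), (3,4), (3,3)]
arrival = 34

  0. router=(0,4) cycle=14 (inject)
  1. router=(1,4) cycle=19 dir=E
  2. router=(2,4) cycle=24 dir=E
  3. router=(3,4) cycle=29 dir=E
  4. router=(3,3) cycle=34 dir=S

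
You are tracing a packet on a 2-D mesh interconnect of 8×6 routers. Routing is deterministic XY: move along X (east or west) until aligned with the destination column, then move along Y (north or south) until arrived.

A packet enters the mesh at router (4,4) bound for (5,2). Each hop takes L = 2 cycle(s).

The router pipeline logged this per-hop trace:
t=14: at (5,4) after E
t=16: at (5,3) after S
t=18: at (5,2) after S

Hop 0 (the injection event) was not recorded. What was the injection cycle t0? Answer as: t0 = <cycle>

At hop 1 the cycle is 14; in general cyc_k = t0 + kL.
Subtract one hop: t0 = 14 − 2 = 12.

t0 = 12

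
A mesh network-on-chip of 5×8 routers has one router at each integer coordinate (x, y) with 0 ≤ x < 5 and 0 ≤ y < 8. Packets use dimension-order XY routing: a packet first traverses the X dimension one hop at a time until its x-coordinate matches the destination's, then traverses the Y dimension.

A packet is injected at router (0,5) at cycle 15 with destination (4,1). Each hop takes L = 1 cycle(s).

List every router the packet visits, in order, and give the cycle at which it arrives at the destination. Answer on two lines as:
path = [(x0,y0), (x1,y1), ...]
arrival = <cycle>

  0. router=(0,5) cycle=15 (inject)
  1. router=(1,5) cycle=16 dir=E
  2. router=(2,5) cycle=17 dir=E
  3. router=(3,5) cycle=18 dir=E
  4. router=(4,5) cycle=19 dir=E
  5. router=(4,4) cycle=20 dir=S
  6. router=(4,3) cycle=21 dir=S
  7. router=(4,2) cycle=22 dir=S
  8. router=(4,1) cycle=23 dir=S

path = [(0,5), (1,5), (2,5), (3,5), (4,5), (4,4), (4,3), (4,2), (4,1)]
arrival = 23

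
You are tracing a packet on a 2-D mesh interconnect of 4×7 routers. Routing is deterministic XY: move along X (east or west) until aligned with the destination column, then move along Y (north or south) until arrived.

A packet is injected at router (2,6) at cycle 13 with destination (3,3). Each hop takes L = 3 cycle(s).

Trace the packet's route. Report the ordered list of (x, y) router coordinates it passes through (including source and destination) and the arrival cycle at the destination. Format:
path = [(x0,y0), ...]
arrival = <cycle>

src (2,6)  cyc=13
E→(3,6)  cyc=16
S→(3,5)  cyc=19
S→(3,4)  cyc=22
S→(3,3)  cyc=25

path = [(2,6), (3,6), (3,5), (3,4), (3,3)]
arrival = 25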